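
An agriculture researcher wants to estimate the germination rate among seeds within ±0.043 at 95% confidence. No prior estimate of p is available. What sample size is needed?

Conservative approach: use p = 0.5 (maximizes p(1-p) = 0.25). n = z²(0.25)/E² = 1.96²×0.25/0.043² = 519.4 → n = 520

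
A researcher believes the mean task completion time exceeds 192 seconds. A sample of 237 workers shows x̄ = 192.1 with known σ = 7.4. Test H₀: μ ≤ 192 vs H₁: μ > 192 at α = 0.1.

z = 0.208. Critical value: 1.28. Fail to reject H₀.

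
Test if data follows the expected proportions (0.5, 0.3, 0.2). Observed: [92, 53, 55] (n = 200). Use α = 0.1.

Expected: [100.0, 60.0, 40.0]. χ² = 7.082. df = 2, critical = 4.605. Reject H₀.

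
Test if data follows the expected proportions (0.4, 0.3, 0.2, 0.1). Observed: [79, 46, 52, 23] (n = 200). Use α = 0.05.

Expected: [80.0, 60.0, 40.0, 20.0]. χ² = 7.329. df = 3, critical = 7.815. Fail to reject H₀.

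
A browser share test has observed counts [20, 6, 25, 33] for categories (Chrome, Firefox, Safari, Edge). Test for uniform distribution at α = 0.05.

Expected = 21 each. χ² = Σ(O-E)²/E = 18.381. df = 3, critical value = 7.815. Reject H₀.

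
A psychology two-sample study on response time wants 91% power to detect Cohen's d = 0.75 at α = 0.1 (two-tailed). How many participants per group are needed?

z_{α/2} = 1.645, z_β = Φ⁻¹(0.91) = 1.341. For medium effect (d = 0.75): n per group = 2(z_{α/2} + z_β)²/d² = 2(1.645 + 1.341)²/0.75² = 31.7 → 32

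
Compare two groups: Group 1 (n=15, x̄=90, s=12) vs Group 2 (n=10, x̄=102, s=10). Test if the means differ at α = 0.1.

Pooled sp = 11.26. t = -2.611, df = 23. Critical t = ±1.714. Reject H₀.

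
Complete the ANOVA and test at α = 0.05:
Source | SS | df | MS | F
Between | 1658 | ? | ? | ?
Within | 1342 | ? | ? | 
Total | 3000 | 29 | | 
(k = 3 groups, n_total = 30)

df_between = 2, df_within = 27. MS_between = 829.0, MS_within = 49.7. F = 16.679, F_crit ≈ 3.354. Reject H₀.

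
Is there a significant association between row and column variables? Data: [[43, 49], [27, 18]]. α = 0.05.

χ² = 2.127. df = 1, critical = 3.841. Fail to reject H₀. No evidence of dependence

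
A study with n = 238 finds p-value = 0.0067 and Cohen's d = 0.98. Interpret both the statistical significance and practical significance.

Statistically significant (p = 0.0067 < 0.05). Cohen's d = 0.98 indicates a large effect size. Both statistical and practical significance should be considered.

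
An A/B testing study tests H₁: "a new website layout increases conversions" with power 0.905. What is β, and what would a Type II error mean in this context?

β = 1 - power = 1 - 0.905 = 0.095. A Type II error is failing to reject H₀ when H₀ is false (false negative) — here, failing to conclude that a new website layout increases conversions when in fact it is true. Consequence: discarding a layout that would have improved conversions — lost revenue.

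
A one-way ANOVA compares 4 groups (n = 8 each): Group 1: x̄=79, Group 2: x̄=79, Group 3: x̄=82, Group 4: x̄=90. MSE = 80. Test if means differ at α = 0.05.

Grand mean = 82.5. SS_between = 648.0, MS_between = 216.0. F = 2.7, F_crit ≈ 2.947. Fail to reject H₀.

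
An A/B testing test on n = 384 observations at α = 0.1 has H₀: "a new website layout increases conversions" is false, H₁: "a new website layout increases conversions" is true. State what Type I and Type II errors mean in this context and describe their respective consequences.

Type I (false positive): concluding that a new website layout increases conversions when it is not — rolling out a layout that doesn't actually help — wasted engineering effort. Type II (false negative): failing to conclude that a new website layout increases conversions when it is — discarding a layout that would have improved conversions — lost revenue. Which is costlier depends on domain priorities and is a judgement call rather than a statistical fact.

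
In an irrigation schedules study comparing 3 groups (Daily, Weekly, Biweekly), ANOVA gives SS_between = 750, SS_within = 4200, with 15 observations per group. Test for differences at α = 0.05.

df_between = 2, df_within = 42. F = MS_between/MS_within = 375.0/100.0 = 3.75. F_crit ≈ 3.22. Reject H₀. At least one mean differs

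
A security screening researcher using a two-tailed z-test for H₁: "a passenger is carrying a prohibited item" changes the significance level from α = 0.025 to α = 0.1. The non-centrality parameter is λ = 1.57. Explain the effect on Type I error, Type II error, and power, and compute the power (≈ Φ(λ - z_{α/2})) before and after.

Increasing α from 0.025 to 0.1:
• Type I error rate increases (α is the Type I rate by definition).
• Critical value moves from z_{α/2} = 2.241 to 1.645, so power = Φ(λ - z_{α/2}) goes from Φ(1.57 - 2.241) = 0.251 to Φ(1.57 - 1.645) = 0.47.
• Type II error rate β = 1 - power therefore decreases (0.749 → 0.53).
Appropriate when false negatives are costly — here, letting a prohibited item through — security breach.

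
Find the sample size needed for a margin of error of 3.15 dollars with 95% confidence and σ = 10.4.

n = (z*σ/E)² = (1.96×10.4/3.15)² = 41.9 → n = 42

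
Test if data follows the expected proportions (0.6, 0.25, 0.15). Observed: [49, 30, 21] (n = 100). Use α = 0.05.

Expected: [60.0, 25.0, 15.0]. χ² = 5.417. df = 2, critical = 5.991. Fail to reject H₀.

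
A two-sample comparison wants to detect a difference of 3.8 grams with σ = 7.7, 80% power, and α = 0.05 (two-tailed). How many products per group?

n per group = 2(z_α/2 + z_β)²σ²/d² = 2×(1.96 + 0.84)²×7.7²/3.8² = 64.4 → n = 65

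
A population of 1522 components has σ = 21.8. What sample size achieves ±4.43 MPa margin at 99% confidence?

Without FPC: n₀ = (2.576×21.8/4.43)² = 160.693. With FPC: n = n₀N/(n₀+N-1) = 145.4 → n = 146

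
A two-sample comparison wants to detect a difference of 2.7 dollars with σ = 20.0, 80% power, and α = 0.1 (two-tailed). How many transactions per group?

n per group = 2(z_α/2 + z_β)²σ²/d² = 2×(1.645 + 0.84)²×20.0²/2.7² = 677.7 → n = 678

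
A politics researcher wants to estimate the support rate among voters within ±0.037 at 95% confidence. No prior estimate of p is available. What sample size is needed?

Conservative approach: use p = 0.5 (maximizes p(1-p) = 0.25). n = z²(0.25)/E² = 1.96²×0.25/0.037² = 701.5 → n = 702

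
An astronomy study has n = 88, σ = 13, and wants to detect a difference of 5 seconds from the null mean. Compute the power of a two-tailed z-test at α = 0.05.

SE = σ/√n = 13/√88 = 1.386. Non-centrality λ = d/SE = 5/1.386 = 3.608. Power ≈ Φ(λ - z_{α/2}) = Φ(3.608 - 1.96) = Φ(1.648) = 0.95.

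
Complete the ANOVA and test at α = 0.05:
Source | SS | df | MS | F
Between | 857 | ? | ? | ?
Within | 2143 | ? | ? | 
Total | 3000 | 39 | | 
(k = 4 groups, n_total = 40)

df_between = 3, df_within = 36. MS_between = 285.67, MS_within = 59.53. F = 4.799, F_crit ≈ 2.866. Reject H₀.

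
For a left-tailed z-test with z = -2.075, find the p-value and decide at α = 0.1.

p = P(Z < -2.075) = Φ(-2.075) ≈ 0.019. Since p < 0.1, reject H₀ (significant) at α = 0.1.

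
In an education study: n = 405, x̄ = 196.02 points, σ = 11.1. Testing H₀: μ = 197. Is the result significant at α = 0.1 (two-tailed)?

z = (196.02 - 197)/(11.1/√405) = -1.777. Since |z| > 1.645, significant at α = 0.1.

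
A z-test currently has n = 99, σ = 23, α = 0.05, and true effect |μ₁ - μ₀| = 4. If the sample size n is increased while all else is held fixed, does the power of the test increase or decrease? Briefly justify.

Power increases: a larger n shrinks the standard error σ/√n, moving the sampling distribution under H₁ further from the critical value.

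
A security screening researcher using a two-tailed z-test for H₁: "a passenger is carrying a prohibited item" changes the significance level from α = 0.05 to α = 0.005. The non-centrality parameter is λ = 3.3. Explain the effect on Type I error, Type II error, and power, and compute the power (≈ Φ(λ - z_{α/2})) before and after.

Decreasing α from 0.05 to 0.005:
• Type I error rate decreases (α is the Type I rate by definition).
• Critical value moves from z_{α/2} = 1.96 to 2.807, so power = Φ(λ - z_{α/2}) goes from Φ(3.3 - 1.96) = 0.91 to Φ(3.3 - 2.807) = 0.689.
• Type II error rate β = 1 - power therefore increases (0.09 → 0.311).
Appropriate when false positives are costly — here, detaining an innocent passenger — delay and inconvenience.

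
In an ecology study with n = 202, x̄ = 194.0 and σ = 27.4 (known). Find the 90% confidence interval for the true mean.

CI = x̄ ± z*(σ/√n) = 194.0 ± 1.645(27.4/√202) = 194.0 ± 3.17 = (190.83, 197.17)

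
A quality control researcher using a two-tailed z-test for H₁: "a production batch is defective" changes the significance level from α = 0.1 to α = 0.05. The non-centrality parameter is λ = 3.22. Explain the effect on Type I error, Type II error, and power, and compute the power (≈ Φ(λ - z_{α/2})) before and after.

Decreasing α from 0.1 to 0.05:
• Type I error rate decreases (α is the Type I rate by definition).
• Critical value moves from z_{α/2} = 1.645 to 1.96, so power = Φ(λ - z_{α/2}) goes from Φ(3.22 - 1.645) = 0.942 to Φ(3.22 - 1.96) = 0.896.
• Type II error rate β = 1 - power therefore increases (0.058 → 0.104).
Appropriate when false positives are costly — here, scrapping a good batch — wasted material and cost for no reason.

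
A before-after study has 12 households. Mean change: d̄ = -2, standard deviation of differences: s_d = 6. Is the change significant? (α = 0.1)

t = d̄/(s_d/√n) = -2/(6/√12) = -1.155. df = 11, critical t = ±1.796. Fail to reject H₀.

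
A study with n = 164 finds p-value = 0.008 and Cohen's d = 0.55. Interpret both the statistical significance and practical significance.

Statistically significant (p = 0.008 < 0.05). Cohen's d = 0.55 indicates a medium effect size. Both statistical and practical significance should be considered.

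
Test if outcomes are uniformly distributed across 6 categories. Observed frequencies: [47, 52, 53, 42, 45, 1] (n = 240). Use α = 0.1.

Expected = 40 each. χ² = Σ(O-E)²/E = 47.8. df = 5, critical value = 9.236. Reject H₀.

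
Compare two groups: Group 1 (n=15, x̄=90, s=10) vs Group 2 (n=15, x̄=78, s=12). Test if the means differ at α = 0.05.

Pooled sp = 11.05. t = 2.975, df = 28. Critical t = ±2.048. Reject H₀.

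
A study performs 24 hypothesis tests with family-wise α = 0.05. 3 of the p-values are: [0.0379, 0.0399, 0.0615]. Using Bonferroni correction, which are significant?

Bonferroni α = 0.05/24 = 0.00208. None of the given p-values are significant.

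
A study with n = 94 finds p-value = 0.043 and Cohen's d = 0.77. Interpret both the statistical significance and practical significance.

Statistically significant (p = 0.043 < 0.05). Cohen's d = 0.77 indicates a medium effect size. Both statistical and practical significance should be considered.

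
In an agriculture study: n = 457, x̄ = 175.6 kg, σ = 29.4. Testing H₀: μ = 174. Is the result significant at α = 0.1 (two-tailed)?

z = (175.6 - 174)/(29.4/√457) = 1.163. Since |z| ≤ 1.645, not significant at α = 0.1.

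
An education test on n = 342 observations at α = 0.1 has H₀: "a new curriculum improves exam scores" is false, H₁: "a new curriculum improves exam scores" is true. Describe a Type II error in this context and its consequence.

Type II error: failing to reject H₀ when it is false — concluding that a new curriculum improves exam scores is not supported when in fact it is. Consequence: keeping the old curriculum when the new one would have helped students.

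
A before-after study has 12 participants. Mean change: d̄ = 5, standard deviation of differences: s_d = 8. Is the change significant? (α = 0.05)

t = d̄/(s_d/√n) = 5/(8/√12) = 2.165. df = 11, critical t = ±2.201. Fail to reject H₀.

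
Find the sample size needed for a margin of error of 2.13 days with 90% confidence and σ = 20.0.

n = (z*σ/E)² = (1.645×20.0/2.13)² = 238.6 → n = 239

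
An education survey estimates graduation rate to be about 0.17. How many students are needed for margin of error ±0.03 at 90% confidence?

n = z²p(1-p)/E² = 1.645²×0.17×0.83/0.03² = 424.2 → n = 425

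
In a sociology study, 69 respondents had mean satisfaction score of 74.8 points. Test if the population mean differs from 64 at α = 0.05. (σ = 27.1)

z = (x̄ - μ₀)/(σ/√n) = (74.8 - 64)/(27.1/√69) = 3.31. Critical value: ±1.96. Since |3.31| > 1.96, Reject H₀.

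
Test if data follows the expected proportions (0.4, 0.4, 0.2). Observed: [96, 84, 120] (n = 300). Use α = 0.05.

Expected: [120.0, 120.0, 60.0]. χ² = 75.6. df = 2, critical = 5.991. Reject H₀.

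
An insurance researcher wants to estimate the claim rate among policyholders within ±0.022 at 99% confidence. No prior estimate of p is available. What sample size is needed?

Conservative approach: use p = 0.5 (maximizes p(1-p) = 0.25). n = z²(0.25)/E² = 2.576²×0.25/0.022² = 3427.6 → n = 3428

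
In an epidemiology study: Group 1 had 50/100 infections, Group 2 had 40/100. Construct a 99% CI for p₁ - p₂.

p̂₁ = 0.5, p̂₂ = 0.4. Difference = 0.1. CI = (-0.08, 0.28)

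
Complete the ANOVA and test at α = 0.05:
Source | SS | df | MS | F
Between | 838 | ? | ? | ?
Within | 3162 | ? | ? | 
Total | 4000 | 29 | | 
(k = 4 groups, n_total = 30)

df_between = 3, df_within = 26. MS_between = 279.33, MS_within = 121.62. F = 2.297, F_crit ≈ 2.975. Fail to reject H₀.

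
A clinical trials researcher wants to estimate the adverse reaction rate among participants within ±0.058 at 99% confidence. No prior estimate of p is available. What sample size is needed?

Conservative approach: use p = 0.5 (maximizes p(1-p) = 0.25). n = z²(0.25)/E² = 2.576²×0.25/0.058² = 493.1 → n = 494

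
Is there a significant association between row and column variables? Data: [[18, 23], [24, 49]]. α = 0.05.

χ² = 1.372. df = 1, critical = 3.841. Fail to reject H₀. No evidence of dependence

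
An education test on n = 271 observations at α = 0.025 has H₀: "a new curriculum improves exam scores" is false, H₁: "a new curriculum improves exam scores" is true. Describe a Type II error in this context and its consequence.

Type II error: failing to reject H₀ when it is false — concluding that a new curriculum improves exam scores is not supported when in fact it is. Consequence: keeping the old curriculum when the new one would have helped students.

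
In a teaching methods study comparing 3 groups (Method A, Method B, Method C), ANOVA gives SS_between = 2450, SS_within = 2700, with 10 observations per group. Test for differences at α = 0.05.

df_between = 2, df_within = 27. F = MS_between/MS_within = 1225.0/100.0 = 12.25. F_crit ≈ 3.354. Reject H₀. At least one mean differs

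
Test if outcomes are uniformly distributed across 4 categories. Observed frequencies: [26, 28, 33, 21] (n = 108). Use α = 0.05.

Expected = 27 each. χ² = Σ(O-E)²/E = 2.741. df = 3, critical value = 7.815. Fail to reject H₀.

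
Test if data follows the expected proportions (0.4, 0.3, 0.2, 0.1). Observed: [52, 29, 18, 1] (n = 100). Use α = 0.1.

Expected: [40.0, 30.0, 20.0, 10.0]. χ² = 11.933. df = 3, critical = 6.251. Reject H₀.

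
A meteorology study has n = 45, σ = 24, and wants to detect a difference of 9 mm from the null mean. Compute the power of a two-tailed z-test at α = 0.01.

SE = σ/√n = 24/√45 = 3.578. Non-centrality λ = d/SE = 9/3.578 = 2.516. Power ≈ Φ(λ - z_{α/2}) = Φ(2.516 - 2.576) = Φ(-0.06) = 0.476.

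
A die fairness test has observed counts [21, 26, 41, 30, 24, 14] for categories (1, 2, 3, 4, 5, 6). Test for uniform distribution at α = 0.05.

Expected = 26 each. χ² = Σ(O-E)²/E = 15.923. df = 5, critical value = 11.07. Reject H₀.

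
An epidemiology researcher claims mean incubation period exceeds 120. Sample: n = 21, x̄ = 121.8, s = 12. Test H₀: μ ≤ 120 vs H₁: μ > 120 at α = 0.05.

t = (121.8 - 120)/(12/√21) = 0.687, df = 20. Critical t = 1.725. Fail to reject H₀.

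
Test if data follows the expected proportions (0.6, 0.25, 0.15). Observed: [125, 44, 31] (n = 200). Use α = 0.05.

Expected: [120.0, 50.0, 30.0]. χ² = 0.962. df = 2, critical = 5.991. Fail to reject H₀.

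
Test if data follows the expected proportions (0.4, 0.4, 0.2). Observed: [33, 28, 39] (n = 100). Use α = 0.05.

Expected: [40.0, 40.0, 20.0]. χ² = 22.875. df = 2, critical = 5.991. Reject H₀.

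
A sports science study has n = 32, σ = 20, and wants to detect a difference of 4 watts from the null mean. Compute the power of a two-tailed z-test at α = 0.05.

SE = σ/√n = 20/√32 = 3.536. Non-centrality λ = d/SE = 4/3.536 = 1.131. Power ≈ Φ(λ - z_{α/2}) = Φ(1.131 - 1.96) = Φ(-0.829) = 0.204.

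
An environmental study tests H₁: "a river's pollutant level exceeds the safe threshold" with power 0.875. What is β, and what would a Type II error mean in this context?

β = 1 - power = 1 - 0.875 = 0.125. A Type II error is failing to reject H₀ when H₀ is false (false negative) — here, failing to conclude that a river's pollutant level exceeds the safe threshold when in fact it is true. Consequence: allowing unsafe pollution to continue.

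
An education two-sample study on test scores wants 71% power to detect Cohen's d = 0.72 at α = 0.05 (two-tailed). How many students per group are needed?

z_{α/2} = 1.96, z_β = Φ⁻¹(0.71) = 0.553. For medium effect (d = 0.72): n per group = 2(z_{α/2} + z_β)²/d² = 2(1.96 + 0.553)²/0.72² = 24.4 → 25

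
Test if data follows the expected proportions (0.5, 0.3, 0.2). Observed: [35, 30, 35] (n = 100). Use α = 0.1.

Expected: [50.0, 30.0, 20.0]. χ² = 15.75. df = 2, critical = 4.605. Reject H₀.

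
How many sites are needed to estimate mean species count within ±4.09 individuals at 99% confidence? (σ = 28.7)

n = (z*σ/E)² = (2.576×28.7/4.09)² = 326.7 → n = 327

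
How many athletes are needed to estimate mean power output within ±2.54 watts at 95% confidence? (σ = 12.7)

n = (z*σ/E)² = (1.96×12.7/2.54)² = 96.04 → n = 97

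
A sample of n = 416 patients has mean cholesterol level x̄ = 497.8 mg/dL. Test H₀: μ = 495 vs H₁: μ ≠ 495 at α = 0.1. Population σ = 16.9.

z = (x̄ - μ₀)/(σ/√n) = (497.8 - 495)/(16.9/√416) = 3.379. Critical value: ±1.645. Since |3.379| > 1.645, Reject H₀.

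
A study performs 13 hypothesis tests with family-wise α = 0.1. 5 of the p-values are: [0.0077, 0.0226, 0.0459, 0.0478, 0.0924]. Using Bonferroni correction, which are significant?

Bonferroni α = 0.1/13 = 0.00769. None of the given p-values are significant.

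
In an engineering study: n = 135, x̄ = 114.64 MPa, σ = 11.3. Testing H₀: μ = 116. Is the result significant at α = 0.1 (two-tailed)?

z = (114.64 - 116)/(11.3/√135) = -1.398. Since |z| ≤ 1.645, not significant at α = 0.1.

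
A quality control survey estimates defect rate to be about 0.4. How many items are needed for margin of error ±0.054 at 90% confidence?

n = z²p(1-p)/E² = 1.645²×0.4×0.6/0.054² = 222.7 → n = 223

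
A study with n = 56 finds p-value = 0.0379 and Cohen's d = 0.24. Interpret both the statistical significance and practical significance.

Statistically significant (p = 0.0379 < 0.05). Cohen's d = 0.24 indicates a small effect size. Both statistical and practical significance should be considered.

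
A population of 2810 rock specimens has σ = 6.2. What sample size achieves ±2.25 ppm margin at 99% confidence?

Without FPC: n₀ = (2.576×6.2/2.25)² = 50.386. With FPC: n = n₀N/(n₀+N-1) = 49.5 → n = 50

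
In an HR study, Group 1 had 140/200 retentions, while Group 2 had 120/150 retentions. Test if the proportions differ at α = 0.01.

p̂₁ = 0.7, p̂₂ = 0.8, pooled p̂ = 0.743. z = -2.118. Critical: ±2.576. Fail to reject H₀.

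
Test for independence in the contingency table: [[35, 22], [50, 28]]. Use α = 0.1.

χ² = 0.103. df = 1, critical = 2.706. Fail to reject H₀. No evidence of dependence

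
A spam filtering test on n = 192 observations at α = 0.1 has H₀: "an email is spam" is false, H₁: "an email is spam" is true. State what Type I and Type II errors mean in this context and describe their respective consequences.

Type I (false positive): concluding that an email is spam when it is not — a legitimate email is sent to the spam folder and the user misses it. Type II (false negative): failing to conclude that an email is spam when it is — a spam email lands in the inbox. Which is costlier depends on domain priorities and is a judgement call rather than a statistical fact.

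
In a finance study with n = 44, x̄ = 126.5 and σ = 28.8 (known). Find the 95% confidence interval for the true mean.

CI = x̄ ± z*(σ/√n) = 126.5 ± 1.96(28.8/√44) = 126.5 ± 8.51 = (117.99, 135.01)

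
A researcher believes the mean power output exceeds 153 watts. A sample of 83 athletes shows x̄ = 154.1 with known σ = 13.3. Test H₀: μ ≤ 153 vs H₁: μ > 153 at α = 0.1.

z = 0.753. Critical value: 1.28. Fail to reject H₀.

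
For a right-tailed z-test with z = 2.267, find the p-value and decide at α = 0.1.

p = P(Z > 2.267) = 1 - Φ(2.267) ≈ 0.0117. Since p < 0.1, reject H₀ (significant) at α = 0.1.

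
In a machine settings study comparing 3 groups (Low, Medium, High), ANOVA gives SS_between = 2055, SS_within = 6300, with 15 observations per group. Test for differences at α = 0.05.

df_between = 2, df_within = 42. F = MS_between/MS_within = 1027.5/150.0 = 6.85. F_crit ≈ 3.22. Reject H₀. At least one mean differs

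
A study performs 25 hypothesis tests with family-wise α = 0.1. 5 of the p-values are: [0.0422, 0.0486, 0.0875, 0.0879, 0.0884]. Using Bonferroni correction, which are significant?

Bonferroni α = 0.1/25 = 0.004. None of the given p-values are significant.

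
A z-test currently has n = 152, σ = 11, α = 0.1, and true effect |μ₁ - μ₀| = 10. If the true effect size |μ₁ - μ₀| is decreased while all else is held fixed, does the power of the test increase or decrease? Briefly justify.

Power decreases: a smaller true effect decreases the non-centrality λ = |μ₁ - μ₀|/(σ/√n).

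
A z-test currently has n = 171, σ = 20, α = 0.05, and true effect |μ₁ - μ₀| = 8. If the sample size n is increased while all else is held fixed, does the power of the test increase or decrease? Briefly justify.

Power increases: a larger n shrinks the standard error σ/√n, moving the sampling distribution under H₁ further from the critical value.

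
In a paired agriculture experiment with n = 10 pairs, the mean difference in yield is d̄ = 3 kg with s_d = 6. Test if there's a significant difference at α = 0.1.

t = d̄/(s_d/√n) = 3/(6/√10) = 1.581. df = 9, critical t = ±1.833. Fail to reject H₀.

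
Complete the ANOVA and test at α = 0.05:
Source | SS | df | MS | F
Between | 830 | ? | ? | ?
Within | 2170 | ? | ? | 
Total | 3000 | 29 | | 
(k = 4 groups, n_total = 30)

df_between = 3, df_within = 26. MS_between = 276.67, MS_within = 83.46. F = 3.315, F_crit ≈ 2.975. Reject H₀.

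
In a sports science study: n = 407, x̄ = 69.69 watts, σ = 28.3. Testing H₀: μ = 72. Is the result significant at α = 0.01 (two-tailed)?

z = (69.69 - 72)/(28.3/√407) = -1.647. Since |z| ≤ 2.576, not significant at α = 0.01.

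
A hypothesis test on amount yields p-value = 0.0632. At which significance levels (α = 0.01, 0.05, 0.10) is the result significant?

p = 0.0632. Significant at: α = 0.1.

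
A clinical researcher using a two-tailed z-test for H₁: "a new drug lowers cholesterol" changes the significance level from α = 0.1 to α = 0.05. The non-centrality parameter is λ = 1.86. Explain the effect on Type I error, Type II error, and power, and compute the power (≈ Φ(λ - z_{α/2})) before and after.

Decreasing α from 0.1 to 0.05:
• Type I error rate decreases (α is the Type I rate by definition).
• Critical value moves from z_{α/2} = 1.645 to 1.96, so power = Φ(λ - z_{α/2}) goes from Φ(1.86 - 1.645) = 0.585 to Φ(1.86 - 1.96) = 0.46.
• Type II error rate β = 1 - power therefore increases (0.415 → 0.54).
Appropriate when false positives are costly — here, approving an ineffective drug — patients take a useless medication and may skip effective alternatives.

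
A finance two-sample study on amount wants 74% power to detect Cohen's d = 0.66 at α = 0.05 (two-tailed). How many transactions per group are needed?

z_{α/2} = 1.96, z_β = Φ⁻¹(0.74) = 0.643. For medium effect (d = 0.66): n per group = 2(z_{α/2} + z_β)²/d² = 2(1.96 + 0.643)²/0.66² = 31.1 → 32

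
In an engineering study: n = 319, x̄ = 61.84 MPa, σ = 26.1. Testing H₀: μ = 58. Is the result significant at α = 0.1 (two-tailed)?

z = (61.84 - 58)/(26.1/√319) = 2.628. Since |z| > 1.645, significant at α = 0.1.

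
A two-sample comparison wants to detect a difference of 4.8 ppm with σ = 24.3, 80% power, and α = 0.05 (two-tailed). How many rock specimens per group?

n per group = 2(z_α/2 + z_β)²σ²/d² = 2×(1.96 + 0.84)²×24.3²/4.8² = 401.9 → n = 402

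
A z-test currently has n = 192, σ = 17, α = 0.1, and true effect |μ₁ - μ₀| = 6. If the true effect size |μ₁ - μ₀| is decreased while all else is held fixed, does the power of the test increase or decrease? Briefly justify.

Power decreases: a smaller true effect decreases the non-centrality λ = |μ₁ - μ₀|/(σ/√n).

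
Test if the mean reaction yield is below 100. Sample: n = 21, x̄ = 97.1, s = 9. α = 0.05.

t = (97.1 - 100)/(9/√21) = -1.477, df = 20. Critical t = -1.725. Fail to reject H₀.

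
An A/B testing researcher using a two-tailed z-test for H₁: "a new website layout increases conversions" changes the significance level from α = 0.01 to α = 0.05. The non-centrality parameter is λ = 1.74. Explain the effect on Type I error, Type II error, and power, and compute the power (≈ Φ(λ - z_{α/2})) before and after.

Increasing α from 0.01 to 0.05:
• Type I error rate increases (α is the Type I rate by definition).
• Critical value moves from z_{α/2} = 2.576 to 1.96, so power = Φ(λ - z_{α/2}) goes from Φ(1.74 - 2.576) = 0.202 to Φ(1.74 - 1.96) = 0.413.
• Type II error rate β = 1 - power therefore decreases (0.798 → 0.587).
Appropriate when false negatives are costly — here, discarding a layout that would have improved conversions — lost revenue.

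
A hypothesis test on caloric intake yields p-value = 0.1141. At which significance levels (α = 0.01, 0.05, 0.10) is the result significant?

p = 0.1141. Not significant at any of the given levels.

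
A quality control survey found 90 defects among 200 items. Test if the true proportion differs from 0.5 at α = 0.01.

p̂ = 0.45, p₀ = 0.5. z = (p̂ - p₀)/√(p₀(1-p₀)/n) = -1.414. Critical: ±2.576. Fail to reject H₀.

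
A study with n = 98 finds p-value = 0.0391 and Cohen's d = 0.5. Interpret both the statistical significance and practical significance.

Statistically significant (p = 0.0391 < 0.05). Cohen's d = 0.5 indicates a medium effect size. Both statistical and practical significance should be considered.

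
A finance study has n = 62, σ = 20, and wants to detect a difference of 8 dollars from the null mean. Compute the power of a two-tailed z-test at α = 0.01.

SE = σ/√n = 20/√62 = 2.54. Non-centrality λ = d/SE = 8/2.54 = 3.15. Power ≈ Φ(λ - z_{α/2}) = Φ(3.15 - 2.576) = Φ(0.574) = 0.717.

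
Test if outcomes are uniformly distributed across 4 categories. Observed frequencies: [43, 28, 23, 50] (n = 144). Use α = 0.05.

Expected = 36 each. χ² = Σ(O-E)²/E = 13.278. df = 3, critical value = 7.815. Reject H₀.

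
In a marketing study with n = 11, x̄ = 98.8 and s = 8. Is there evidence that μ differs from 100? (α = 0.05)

t = (x̄ - μ₀)/(s/√n) = (98.8 - 100)/(8/√11) = -0.497. df = 10, critical t = ±2.228. Fail to reject H₀.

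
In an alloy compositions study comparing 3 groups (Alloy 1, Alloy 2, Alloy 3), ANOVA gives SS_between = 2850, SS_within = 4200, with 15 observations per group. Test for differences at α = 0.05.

df_between = 2, df_within = 42. F = MS_between/MS_within = 1425.0/100.0 = 14.25. F_crit ≈ 3.22. Reject H₀. At least one mean differs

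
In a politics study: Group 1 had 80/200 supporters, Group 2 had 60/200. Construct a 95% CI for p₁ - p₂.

p̂₁ = 0.4, p̂₂ = 0.3. Difference = 0.1. CI = (0.007, 0.193)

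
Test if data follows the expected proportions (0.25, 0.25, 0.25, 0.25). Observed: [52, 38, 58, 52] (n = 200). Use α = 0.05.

Expected: [50.0, 50.0, 50.0, 50.0]. χ² = 4.32. df = 3, critical = 7.815. Fail to reject H₀.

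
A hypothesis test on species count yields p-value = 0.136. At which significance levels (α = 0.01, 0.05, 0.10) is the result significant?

p = 0.136. Not significant at any of the given levels.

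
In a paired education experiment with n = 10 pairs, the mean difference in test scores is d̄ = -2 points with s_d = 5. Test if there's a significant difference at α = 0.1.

t = d̄/(s_d/√n) = -2/(5/√10) = -1.265. df = 9, critical t = ±1.833. Fail to reject H₀.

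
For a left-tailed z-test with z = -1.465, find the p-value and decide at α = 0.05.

p = P(Z < -1.465) = Φ(-1.465) ≈ 0.0715. Since p ≥ 0.05, fail to reject H₀ (not significant) at α = 0.05.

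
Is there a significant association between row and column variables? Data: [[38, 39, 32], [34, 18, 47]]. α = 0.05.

χ² = 10.35. df = 2, critical = 5.991. Reject H₀. Variables are dependent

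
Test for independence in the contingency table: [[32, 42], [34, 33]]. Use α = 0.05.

χ² = 0.795. df = 1, critical = 3.841. Fail to reject H₀. No evidence of dependence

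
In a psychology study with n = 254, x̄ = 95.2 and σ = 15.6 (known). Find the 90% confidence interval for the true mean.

CI = x̄ ± z*(σ/√n) = 95.2 ± 1.645(15.6/√254) = 95.2 ± 1.61 = (93.59, 96.81)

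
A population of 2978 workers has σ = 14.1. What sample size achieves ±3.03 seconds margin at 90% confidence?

Without FPC: n₀ = (1.645×14.1/3.03)² = 58.598. With FPC: n = n₀N/(n₀+N-1) = 57.5 → n = 58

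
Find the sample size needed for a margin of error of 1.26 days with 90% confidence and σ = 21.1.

n = (z*σ/E)² = (1.645×21.1/1.26)² = 758.8 → n = 759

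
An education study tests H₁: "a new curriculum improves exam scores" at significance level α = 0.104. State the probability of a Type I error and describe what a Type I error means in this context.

P(Type I error) = α = 0.104. A Type I error is rejecting H₀ when H₀ is actually true (false positive) — here, concluding that a new curriculum improves exam scores when in fact this is not the case. Consequence: adopting a curriculum that gives no real benefit — disruption for nothing.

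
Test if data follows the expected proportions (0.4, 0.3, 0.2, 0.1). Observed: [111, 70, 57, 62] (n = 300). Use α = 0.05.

Expected: [120.0, 90.0, 60.0, 30.0]. χ² = 39.403. df = 3, critical = 7.815. Reject H₀.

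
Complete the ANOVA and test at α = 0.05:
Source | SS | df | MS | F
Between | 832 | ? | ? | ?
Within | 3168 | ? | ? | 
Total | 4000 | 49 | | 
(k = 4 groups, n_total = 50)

df_between = 3, df_within = 46. MS_between = 277.33, MS_within = 68.87. F = 4.027, F_crit ≈ 2.807. Reject H₀.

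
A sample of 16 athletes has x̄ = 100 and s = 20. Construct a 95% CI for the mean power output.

CI = x̄ ± t*(s/√n) = 100 ± 2.131(20/√16) = (89.34, 110.66)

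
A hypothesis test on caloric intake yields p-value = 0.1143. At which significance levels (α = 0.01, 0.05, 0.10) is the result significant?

p = 0.1143. Not significant at any of the given levels.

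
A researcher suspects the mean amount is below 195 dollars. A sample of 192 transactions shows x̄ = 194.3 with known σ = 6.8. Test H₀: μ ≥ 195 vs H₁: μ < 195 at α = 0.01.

z = -1.426. Critical value: -2.33. Fail to reject H₀.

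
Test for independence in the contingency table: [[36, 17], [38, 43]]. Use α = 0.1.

χ² = 5.72. df = 1, critical = 2.706. Reject H₀. Variables are dependent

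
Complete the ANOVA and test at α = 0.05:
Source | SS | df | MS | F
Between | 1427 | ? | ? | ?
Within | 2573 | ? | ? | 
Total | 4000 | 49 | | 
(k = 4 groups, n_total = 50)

df_between = 3, df_within = 46. MS_between = 475.67, MS_within = 55.93. F = 8.504, F_crit ≈ 2.807. Reject H₀.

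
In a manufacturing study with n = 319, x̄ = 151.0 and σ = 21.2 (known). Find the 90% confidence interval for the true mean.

CI = x̄ ± z*(σ/√n) = 151.0 ± 1.645(21.2/√319) = 151.0 ± 1.95 = (149.05, 152.95)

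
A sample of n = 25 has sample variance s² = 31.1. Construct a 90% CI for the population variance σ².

df = 24. χ²_{0.05} = 36.415, χ²_{0.95} = 13.848. CI for σ² = ((n-1)s²/χ²_{α/2}, (n-1)s²/χ²_{1-α/2}) = (24·31.1/36.415, 24·31.1/13.848) = (20.5, 53.9)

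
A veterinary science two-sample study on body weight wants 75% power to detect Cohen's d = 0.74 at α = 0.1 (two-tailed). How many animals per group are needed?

z_{α/2} = 1.645, z_β = Φ⁻¹(0.75) = 0.674. For medium effect (d = 0.74): n per group = 2(z_{α/2} + z_β)²/d² = 2(1.645 + 0.674)²/0.74² = 19.6 → 20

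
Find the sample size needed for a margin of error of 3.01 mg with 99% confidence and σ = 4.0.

n = (z*σ/E)² = (2.576×4.0/3.01)² = 11.7 → n = 12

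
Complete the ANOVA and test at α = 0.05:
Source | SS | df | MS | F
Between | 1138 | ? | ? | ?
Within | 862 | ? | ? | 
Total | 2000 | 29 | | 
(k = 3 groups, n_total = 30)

df_between = 2, df_within = 27. MS_between = 569.0, MS_within = 31.93. F = 17.823, F_crit ≈ 3.354. Reject H₀.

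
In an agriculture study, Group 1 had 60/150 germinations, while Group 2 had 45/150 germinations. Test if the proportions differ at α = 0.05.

p̂₁ = 0.4, p̂₂ = 0.3, pooled p̂ = 0.35. z = 1.816. Critical: ±1.96. Fail to reject H₀.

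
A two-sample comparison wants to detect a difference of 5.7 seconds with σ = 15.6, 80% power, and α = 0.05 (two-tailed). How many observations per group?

n per group = 2(z_α/2 + z_β)²σ²/d² = 2×(1.96 + 0.84)²×15.6²/5.7² = 117.4 → n = 118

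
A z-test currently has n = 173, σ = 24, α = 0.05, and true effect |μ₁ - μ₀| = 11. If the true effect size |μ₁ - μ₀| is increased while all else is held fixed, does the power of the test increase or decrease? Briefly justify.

Power increases: a larger true effect increases the non-centrality λ = |μ₁ - μ₀|/(σ/√n).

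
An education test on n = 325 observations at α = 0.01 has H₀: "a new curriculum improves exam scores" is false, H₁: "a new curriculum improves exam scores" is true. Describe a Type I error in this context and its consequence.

Type I error: rejecting H₀ when it is true — concluding that a new curriculum improves exam scores when in fact it is not. Consequence: adopting a curriculum that gives no real benefit — disruption for nothing.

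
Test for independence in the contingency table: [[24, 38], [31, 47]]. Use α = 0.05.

χ² = 0.015. df = 1, critical = 3.841. Fail to reject H₀. No evidence of dependence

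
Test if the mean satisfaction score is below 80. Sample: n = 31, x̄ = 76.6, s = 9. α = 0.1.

t = (76.6 - 80)/(9/√31) = -2.103, df = 30. Critical t = -1.31. Reject H₀.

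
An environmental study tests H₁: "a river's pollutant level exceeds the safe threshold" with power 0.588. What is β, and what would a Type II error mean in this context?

β = 1 - power = 1 - 0.588 = 0.412. A Type II error is failing to reject H₀ when H₀ is false (false negative) — here, failing to conclude that a river's pollutant level exceeds the safe threshold when in fact it is true. Consequence: allowing unsafe pollution to continue.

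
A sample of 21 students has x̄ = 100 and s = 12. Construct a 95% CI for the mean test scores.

CI = x̄ ± t*(s/√n) = 100 ± 2.086(12/√21) = (94.54, 105.46)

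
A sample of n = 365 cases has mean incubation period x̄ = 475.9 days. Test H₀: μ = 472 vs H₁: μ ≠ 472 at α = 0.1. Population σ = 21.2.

z = (x̄ - μ₀)/(σ/√n) = (475.9 - 472)/(21.2/√365) = 3.515. Critical value: ±1.645. Since |3.515| > 1.645, Reject H₀.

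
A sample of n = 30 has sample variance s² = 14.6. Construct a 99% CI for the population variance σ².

df = 29. χ²_{0.005} = 52.336, χ²_{0.995} = 13.121. CI for σ² = ((n-1)s²/χ²_{α/2}, (n-1)s²/χ²_{1-α/2}) = (29·14.6/52.336, 29·14.6/13.121) = (8.09, 32.27)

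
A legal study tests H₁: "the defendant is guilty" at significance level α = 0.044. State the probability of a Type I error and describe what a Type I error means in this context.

P(Type I error) = α = 0.044. A Type I error is rejecting H₀ when H₀ is actually true (false positive) — here, concluding that the defendant is guilty when in fact this is not the case. Consequence: convicting an innocent person.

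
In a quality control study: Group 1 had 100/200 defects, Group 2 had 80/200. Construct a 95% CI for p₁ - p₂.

p̂₁ = 0.5, p̂₂ = 0.4. Difference = 0.1. CI = (0.003, 0.197)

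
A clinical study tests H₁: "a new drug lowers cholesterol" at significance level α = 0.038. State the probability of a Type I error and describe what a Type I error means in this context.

P(Type I error) = α = 0.038. A Type I error is rejecting H₀ when H₀ is actually true (false positive) — here, concluding that a new drug lowers cholesterol when in fact this is not the case. Consequence: approving an ineffective drug — patients take a useless medication and may skip effective alternatives.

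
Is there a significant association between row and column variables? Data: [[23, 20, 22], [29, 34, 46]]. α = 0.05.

χ² = 1.78. df = 2, critical = 5.991. Fail to reject H₀. No evidence of dependence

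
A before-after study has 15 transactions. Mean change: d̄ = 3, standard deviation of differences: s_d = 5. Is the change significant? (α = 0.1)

t = d̄/(s_d/√n) = 3/(5/√15) = 2.324. df = 14, critical t = ±1.761. Reject H₀.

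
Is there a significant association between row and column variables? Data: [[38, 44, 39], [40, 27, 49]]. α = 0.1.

χ² = 5.155. df = 2, critical = 4.605. Reject H₀. Variables are dependent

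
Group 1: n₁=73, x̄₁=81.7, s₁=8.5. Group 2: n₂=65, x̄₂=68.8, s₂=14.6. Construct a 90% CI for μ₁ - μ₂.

Difference = 12.9. SE = √(8.5²/73 + 14.6²/65) = 2.066. CI = (9.5, 16.3)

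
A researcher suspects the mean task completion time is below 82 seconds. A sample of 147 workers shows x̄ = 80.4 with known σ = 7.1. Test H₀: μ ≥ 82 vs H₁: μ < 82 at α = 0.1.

z = -2.732. Critical value: -1.28. Reject H₀.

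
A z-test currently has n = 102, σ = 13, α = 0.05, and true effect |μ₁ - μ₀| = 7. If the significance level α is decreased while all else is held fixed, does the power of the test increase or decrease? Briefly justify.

Power decreases: a smaller α raises the critical value, so less of the H₁ sampling distribution falls in the rejection region.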